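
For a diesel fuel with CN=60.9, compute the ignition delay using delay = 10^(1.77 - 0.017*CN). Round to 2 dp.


delay = 10^(1.77 - 0.017*CN)
Exponent = 1.77 - 0.017*60.9 = 0.7347
delay = 10^0.7347 = 5.43 ms


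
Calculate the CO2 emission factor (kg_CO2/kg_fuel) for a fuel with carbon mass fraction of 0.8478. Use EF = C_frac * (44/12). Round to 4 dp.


EF = C_frac * (M_CO2 / M_C)
EF = 0.8478 * (44/12)
EF = 0.8478 * 3.666667 = 3.1086 kg_CO2/kg_fuel


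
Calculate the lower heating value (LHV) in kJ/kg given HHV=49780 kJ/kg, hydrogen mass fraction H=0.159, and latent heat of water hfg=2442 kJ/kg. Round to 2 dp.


LHV = HHV - hfg * 9 * H
Water correction = 2442 * 9 * 0.159 = 3494.502 kJ/kg
LHV = 49780 - 3494.502 = 46285.50 kJ/kg


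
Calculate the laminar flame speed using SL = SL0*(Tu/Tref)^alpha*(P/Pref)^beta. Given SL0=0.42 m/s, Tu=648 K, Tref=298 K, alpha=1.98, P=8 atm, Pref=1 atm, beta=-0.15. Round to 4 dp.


SL = SL0 * (Tu/Tref)^alpha * (P/Pref)^beta
T ratio = 648/298 = 2.17449664
(T ratio)^alpha = 2.17449664^1.98 = 4.655543
(P/Pref)^beta = 8^(-0.15) = 0.732043
SL = 0.42 * 4.655543 * 0.732043 = 1.4314 m/s


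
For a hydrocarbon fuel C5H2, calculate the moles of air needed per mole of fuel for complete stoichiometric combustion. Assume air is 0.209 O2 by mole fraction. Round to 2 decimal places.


Balanced combustion: C5H2 + 5.5 O2 -> 5 CO2 + 1 H2O
O2 needed = C + H/4 = 5 + 2/4 = 5.50 moles
Air moles = O2 / 0.209 = 5.50 / 0.209 = 26.32 moles air


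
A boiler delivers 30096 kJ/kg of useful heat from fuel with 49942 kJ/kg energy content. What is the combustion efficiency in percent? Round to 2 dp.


Efficiency = (Q_useful / Q_fuel) * 100
Efficiency = (30096 / 49942) * 100
Efficiency = 0.6026 * 100 = 60.26%


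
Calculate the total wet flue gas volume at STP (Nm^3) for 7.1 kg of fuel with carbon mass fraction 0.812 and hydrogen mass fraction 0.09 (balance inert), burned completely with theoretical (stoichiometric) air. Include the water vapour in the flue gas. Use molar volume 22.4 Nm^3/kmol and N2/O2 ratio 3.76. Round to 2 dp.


Per kg fuel: CO2 = (C/12 kmol)*22.4 = (0.812/12)*22.4 = 1.51573 Nm^3
Per kg fuel: H2O = (H/2 kmol)*22.4 = (0.09/2)*22.4 = 1.00800 Nm^3
O2 needed per kg fuel = C/12 + H/4 = 0.812/12 + 0.09/4 = 0.09016667 kmol
Per kg fuel: N2 = O2*3.76*22.4 = 0.09016667*3.76*22.4 = 7.59420 Nm^3
Total per kg = 1.51573 + 1.00800 + 7.59420 = 10.11793 Nm^3
Total = 10.11793 * 7.1 = 71.84 Nm^3


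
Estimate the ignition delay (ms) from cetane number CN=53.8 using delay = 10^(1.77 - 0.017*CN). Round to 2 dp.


delay = 10^(1.77 - 0.017*CN)
Exponent = 1.77 - 0.017*53.8 = 0.8554
delay = 10^0.8554 = 7.17 ms


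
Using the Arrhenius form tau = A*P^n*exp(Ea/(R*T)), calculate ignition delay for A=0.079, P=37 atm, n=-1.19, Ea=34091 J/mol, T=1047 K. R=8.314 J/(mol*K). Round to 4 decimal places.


tau = A * P^n * exp(Ea/(R*T))
P^n = 37^(-1.19) = 0.01360943
Ea/(R*T) = 34091/(8.314*1047) = 3.916364
exp(Ea/(R*T)) = 50.217517
tau = 0.079 * 0.01360943 * 50.217517 = 0.0540 ms


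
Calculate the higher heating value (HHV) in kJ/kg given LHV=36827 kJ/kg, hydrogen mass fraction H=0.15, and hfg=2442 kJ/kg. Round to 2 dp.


HHV = LHV + hfg * 9 * H
Water addition = 2442 * 9 * 0.15 = 3296.700 kJ/kg
HHV = 36827 + 3296.700 = 40123.70 kJ/kg


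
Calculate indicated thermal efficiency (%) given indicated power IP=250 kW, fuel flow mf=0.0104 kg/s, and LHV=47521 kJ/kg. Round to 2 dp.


eta_ith = (IP / (mf * LHV)) * 100
Denominator = 0.0104 * 47521 = 494.2184 kW
eta_ith = (250 / 494.2184) * 100 = 50.58%


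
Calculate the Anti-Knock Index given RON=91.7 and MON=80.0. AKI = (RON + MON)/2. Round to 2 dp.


AKI = (RON + MON) / 2
AKI = (91.7 + 80.0) / 2
AKI = 171.7 / 2 = 85.85


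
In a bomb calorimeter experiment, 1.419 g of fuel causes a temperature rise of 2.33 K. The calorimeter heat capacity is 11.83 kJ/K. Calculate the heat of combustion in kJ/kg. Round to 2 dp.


Hc = C_cal * delta_T / m_fuel
Q_released = 11.83 * 2.33 = 27.5639 kJ
m_fuel = 1.419 g = 1.419/1000 kg = 0.001419 kg
Hc = 27.5639 / 0.001419 = 19424.88 kJ/kg


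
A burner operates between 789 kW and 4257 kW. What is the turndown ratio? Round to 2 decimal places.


TDR = Q_max / Q_min
TDR = 4257 / 789 = 5.40


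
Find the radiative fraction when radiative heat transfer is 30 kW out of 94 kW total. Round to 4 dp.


f_rad = Q_rad / Q_total
f_rad = 30 / 94 = 0.3191


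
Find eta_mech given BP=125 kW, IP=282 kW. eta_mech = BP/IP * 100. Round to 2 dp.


eta_mech = (BP / IP) * 100
Ratio = 125 / 282 = 0.4433
eta_mech = 0.4433 * 100 = 44.33%


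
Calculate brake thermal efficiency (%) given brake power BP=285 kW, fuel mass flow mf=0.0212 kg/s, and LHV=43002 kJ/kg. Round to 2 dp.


eta_BTE = (BP / (mf * LHV)) * 100
Denominator = 0.0212 * 43002 = 911.6424 kW
eta_BTE = (285 / 911.6424) * 100 = 31.26%


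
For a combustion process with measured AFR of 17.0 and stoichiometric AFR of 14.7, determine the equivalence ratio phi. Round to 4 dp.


phi = AFR_stoich / AFR_actual
phi = 14.7 / 17.0 = 0.8647


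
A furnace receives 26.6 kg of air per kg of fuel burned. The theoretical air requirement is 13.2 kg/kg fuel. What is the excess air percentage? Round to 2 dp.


Excess air = actual - stoichiometric = 26.6 - 13.2 = 13.40 kg/kg fuel
Excess air % = (excess / stoich) * 100 = (13.40 / 13.2) * 100 = 101.52%


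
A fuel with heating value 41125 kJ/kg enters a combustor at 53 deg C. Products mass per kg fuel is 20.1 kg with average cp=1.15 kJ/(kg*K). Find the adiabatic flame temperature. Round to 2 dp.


T_ad = T_in + Hc / (m_p * cp)
Denominator = 20.1 * 1.15 = 23.1150
Temperature rise = 41125 / 23.1150 = 1779.15 K
T_ad = 53 + 1779.15 = 1832.15 deg C


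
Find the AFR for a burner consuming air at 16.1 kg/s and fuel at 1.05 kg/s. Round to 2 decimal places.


AFR = m_air / m_fuel
AFR = 16.1 / 1.05 = 15.33


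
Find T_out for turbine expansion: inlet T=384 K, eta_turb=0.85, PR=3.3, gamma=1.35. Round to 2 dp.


T_out = T_in * (1 - eta * (1 - PR^(-(gamma-1)/gamma)))
Exponent = -(1.35-1)/1.35 = -0.25925926
PR^exp = 3.3^(-0.25925926) = 0.73378775
Factor = 1 - 0.85*(1 - 0.73378775) = 0.77371959
T_out = 384 * 0.77371959 = 297.11 K


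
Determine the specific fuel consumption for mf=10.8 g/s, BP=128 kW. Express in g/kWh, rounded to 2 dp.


SFC = (mf / BP) * 3600
Rate = 10.8 / 128 = 0.084375 g/(s*kW)
SFC = 0.084375 * 3600 = 303.75 g/kWh


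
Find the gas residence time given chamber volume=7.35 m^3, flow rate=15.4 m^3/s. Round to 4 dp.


tau = V / Q_flow
tau = 7.35 / 15.4 = 0.4773 s


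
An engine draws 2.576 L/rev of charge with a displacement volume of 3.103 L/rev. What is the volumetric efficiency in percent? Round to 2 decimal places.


eta_v = (V_actual / V_disp) * 100
Ratio = 2.576 / 3.103 = 0.8302
eta_v = 0.8302 * 100 = 83.02%


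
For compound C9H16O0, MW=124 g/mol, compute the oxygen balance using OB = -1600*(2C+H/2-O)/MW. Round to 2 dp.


OB = -1600 * (2C + H/2 - O) / MW
Inner = 2*9 + 16/2 - 0 = 26.00
OB = -1600 * 26.00 / 124 = -335.48%


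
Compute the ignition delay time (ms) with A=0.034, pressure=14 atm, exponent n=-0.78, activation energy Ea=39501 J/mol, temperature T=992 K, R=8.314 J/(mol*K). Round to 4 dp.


tau = A * P^n * exp(Ea/(R*T))
P^n = 14^(-0.78) = 0.12764980
Ea/(R*T) = 39501/(8.314*992) = 4.789458
exp(Ea/(R*T)) = 120.236221
tau = 0.034 * 0.12764980 * 120.236221 = 0.5218 ms


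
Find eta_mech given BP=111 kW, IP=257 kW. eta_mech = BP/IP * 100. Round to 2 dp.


eta_mech = (BP / IP) * 100
Ratio = 111 / 257 = 0.4319
eta_mech = 0.4319 * 100 = 43.19%


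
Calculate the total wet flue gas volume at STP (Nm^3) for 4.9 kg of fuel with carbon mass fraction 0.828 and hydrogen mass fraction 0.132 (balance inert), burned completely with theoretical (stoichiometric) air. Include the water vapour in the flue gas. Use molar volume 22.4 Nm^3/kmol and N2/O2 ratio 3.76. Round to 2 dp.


Per kg fuel: CO2 = (C/12 kmol)*22.4 = (0.828/12)*22.4 = 1.54560 Nm^3
Per kg fuel: H2O = (H/2 kmol)*22.4 = (0.132/2)*22.4 = 1.47840 Nm^3
O2 needed per kg fuel = C/12 + H/4 = 0.828/12 + 0.132/4 = 0.10200000 kmol
Per kg fuel: N2 = O2*3.76*22.4 = 0.10200000*3.76*22.4 = 8.59085 Nm^3
Total per kg = 1.54560 + 1.47840 + 8.59085 = 11.61485 Nm^3
Total = 11.61485 * 4.9 = 56.91 Nm^3


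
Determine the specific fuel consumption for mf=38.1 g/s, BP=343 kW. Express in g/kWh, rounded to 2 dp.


SFC = (mf / BP) * 3600
Rate = 38.1 / 343 = 0.111079 g/(s*kW)
SFC = 0.111079 * 3600 = 399.88 g/kWh


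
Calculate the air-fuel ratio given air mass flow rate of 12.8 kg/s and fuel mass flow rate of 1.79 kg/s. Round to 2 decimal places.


AFR = m_air / m_fuel
AFR = 12.8 / 1.79 = 7.15


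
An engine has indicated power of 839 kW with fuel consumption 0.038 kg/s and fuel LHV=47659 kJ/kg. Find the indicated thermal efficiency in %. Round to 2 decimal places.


eta_ith = (IP / (mf * LHV)) * 100
Denominator = 0.038 * 47659 = 1811.0420 kW
eta_ith = (839 / 1811.0420) * 100 = 46.33%


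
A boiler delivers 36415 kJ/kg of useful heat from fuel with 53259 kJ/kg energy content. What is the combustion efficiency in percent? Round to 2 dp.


Efficiency = (Q_useful / Q_fuel) * 100
Efficiency = (36415 / 53259) * 100
Efficiency = 0.6837 * 100 = 68.37%


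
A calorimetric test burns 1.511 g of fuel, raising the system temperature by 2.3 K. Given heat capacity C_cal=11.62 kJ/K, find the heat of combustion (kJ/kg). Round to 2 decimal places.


Hc = C_cal * delta_T / m_fuel
Q_released = 11.62 * 2.3 = 26.7260 kJ
m_fuel = 1.511 g = 1.511/1000 kg = 0.001511 kg
Hc = 26.7260 / 0.001511 = 17687.62 kJ/kg


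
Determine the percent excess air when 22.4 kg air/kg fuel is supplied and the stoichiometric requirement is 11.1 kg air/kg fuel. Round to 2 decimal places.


Excess air = actual - stoichiometric = 22.4 - 11.1 = 11.30 kg/kg fuel
Excess air % = (excess / stoich) * 100 = (11.30 / 11.1) * 100 = 101.80%


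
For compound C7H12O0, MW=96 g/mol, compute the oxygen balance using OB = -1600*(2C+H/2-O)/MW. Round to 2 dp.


OB = -1600 * (2C + H/2 - O) / MW
Inner = 2*7 + 12/2 - 0 = 20.00
OB = -1600 * 20.00 / 96 = -333.33%


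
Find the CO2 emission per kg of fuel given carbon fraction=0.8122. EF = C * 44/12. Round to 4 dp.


EF = C_frac * (M_CO2 / M_C)
EF = 0.8122 * (44/12)
EF = 0.8122 * 3.666667 = 2.9781 kg_CO2/kg_fuel


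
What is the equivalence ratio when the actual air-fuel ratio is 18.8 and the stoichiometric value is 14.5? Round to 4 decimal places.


phi = AFR_stoich / AFR_actual
phi = 14.5 / 18.8 = 0.7713


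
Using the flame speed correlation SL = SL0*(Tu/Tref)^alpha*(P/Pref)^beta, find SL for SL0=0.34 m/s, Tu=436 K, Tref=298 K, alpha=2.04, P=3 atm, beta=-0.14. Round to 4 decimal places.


SL = SL0 * (Tu/Tref)^alpha * (P/Pref)^beta
T ratio = 436/298 = 1.46308725
(T ratio)^alpha = 1.46308725^2.04 = 2.173458
(P/Pref)^beta = 3^(-0.14) = 0.857439
SL = 0.34 * 2.173458 * 0.857439 = 0.6336 m/s


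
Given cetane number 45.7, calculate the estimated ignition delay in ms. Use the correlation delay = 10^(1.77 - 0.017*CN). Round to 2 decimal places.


delay = 10^(1.77 - 0.017*CN)
Exponent = 1.77 - 0.017*45.7 = 0.9931
delay = 10^0.9931 = 9.84 ms


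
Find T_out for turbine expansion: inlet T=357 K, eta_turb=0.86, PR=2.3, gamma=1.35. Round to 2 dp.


T_out = T_in * (1 - eta * (1 - PR^(-(gamma-1)/gamma)))
Exponent = -(1.35-1)/1.35 = -0.25925926
PR^exp = 2.3^(-0.25925926) = 0.80578413
Factor = 1 - 0.86*(1 - 0.80578413) = 0.83297435
T_out = 357 * 0.83297435 = 297.37 K


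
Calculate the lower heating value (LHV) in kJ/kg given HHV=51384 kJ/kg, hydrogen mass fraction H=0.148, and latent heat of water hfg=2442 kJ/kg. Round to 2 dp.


LHV = HHV - hfg * 9 * H
Water correction = 2442 * 9 * 0.148 = 3252.744 kJ/kg
LHV = 51384 - 3252.744 = 48131.26 kJ/kg


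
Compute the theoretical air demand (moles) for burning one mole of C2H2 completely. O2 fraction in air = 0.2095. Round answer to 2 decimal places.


Balanced combustion: C2H2 + 2.5 O2 -> 2 CO2 + 1 H2O
O2 needed = C + H/4 = 2 + 2/4 = 2.50 moles
Air moles = O2 / 0.2095 = 2.50 / 0.2095 = 11.93 moles air


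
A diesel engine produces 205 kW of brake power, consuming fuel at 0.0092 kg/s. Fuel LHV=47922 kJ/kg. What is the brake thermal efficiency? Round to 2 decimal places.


eta_BTE = (BP / (mf * LHV)) * 100
Denominator = 0.0092 * 47922 = 440.8824 kW
eta_BTE = (205 / 440.8824) * 100 = 46.50%


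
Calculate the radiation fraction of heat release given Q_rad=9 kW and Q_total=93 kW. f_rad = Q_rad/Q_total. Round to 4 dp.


f_rad = Q_rad / Q_total
f_rad = 9 / 93 = 0.0968


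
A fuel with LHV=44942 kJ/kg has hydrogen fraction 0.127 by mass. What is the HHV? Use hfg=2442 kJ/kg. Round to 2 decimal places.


HHV = LHV + hfg * 9 * H
Water addition = 2442 * 9 * 0.127 = 2791.206 kJ/kg
HHV = 44942 + 2791.206 = 47733.21 kJ/kg


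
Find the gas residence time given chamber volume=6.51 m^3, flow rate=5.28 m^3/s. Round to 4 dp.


tau = V / Q_flow
tau = 6.51 / 5.28 = 1.2330 s


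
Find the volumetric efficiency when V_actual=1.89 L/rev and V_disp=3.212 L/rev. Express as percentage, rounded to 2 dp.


eta_v = (V_actual / V_disp) * 100
Ratio = 1.89 / 3.212 = 0.5884
eta_v = 0.5884 * 100 = 58.84%


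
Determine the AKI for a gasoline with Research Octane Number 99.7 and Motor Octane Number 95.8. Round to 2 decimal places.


AKI = (RON + MON) / 2
AKI = (99.7 + 95.8) / 2
AKI = 195.5 / 2 = 97.75


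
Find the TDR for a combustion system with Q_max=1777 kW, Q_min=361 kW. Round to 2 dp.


TDR = Q_max / Q_min
TDR = 1777 / 361 = 4.92


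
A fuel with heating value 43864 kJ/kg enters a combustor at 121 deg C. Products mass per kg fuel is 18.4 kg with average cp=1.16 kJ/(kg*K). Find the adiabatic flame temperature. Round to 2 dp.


T_ad = T_in + Hc / (m_p * cp)
Denominator = 18.4 * 1.16 = 21.3440
Temperature rise = 43864 / 21.3440 = 2055.10 K
T_ad = 121 + 2055.10 = 2176.10 deg C


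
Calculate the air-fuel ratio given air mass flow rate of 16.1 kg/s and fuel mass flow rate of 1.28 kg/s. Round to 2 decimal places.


AFR = m_air / m_fuel
AFR = 16.1 / 1.28 = 12.58


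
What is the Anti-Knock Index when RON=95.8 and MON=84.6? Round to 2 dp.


AKI = (RON + MON) / 2
AKI = (95.8 + 84.6) / 2
AKI = 180.4 / 2 = 90.20


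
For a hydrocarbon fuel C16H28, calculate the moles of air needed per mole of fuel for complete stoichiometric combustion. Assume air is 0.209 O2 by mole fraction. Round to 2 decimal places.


Balanced combustion: C16H28 + 23 O2 -> 16 CO2 + 14 H2O
O2 needed = C + H/4 = 16 + 28/4 = 23.00 moles
Air moles = O2 / 0.209 = 23.00 / 0.209 = 110.05 moles air


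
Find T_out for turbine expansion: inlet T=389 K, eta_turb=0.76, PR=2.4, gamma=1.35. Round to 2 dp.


T_out = T_in * (1 - eta * (1 - PR^(-(gamma-1)/gamma)))
Exponent = -(1.35-1)/1.35 = -0.25925926
PR^exp = 2.4^(-0.25925926) = 0.79694200
Factor = 1 - 0.76*(1 - 0.79694200) = 0.84567592
T_out = 389 * 0.84567592 = 328.97 K


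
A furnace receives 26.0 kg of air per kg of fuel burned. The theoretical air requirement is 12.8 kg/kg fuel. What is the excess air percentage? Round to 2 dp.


Excess air = actual - stoichiometric = 26.0 - 12.8 = 13.20 kg/kg fuel
Excess air % = (excess / stoich) * 100 = (13.20 / 12.8) * 100 = 103.13%


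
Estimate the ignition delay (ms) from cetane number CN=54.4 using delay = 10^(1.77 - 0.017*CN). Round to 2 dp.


delay = 10^(1.77 - 0.017*CN)
Exponent = 1.77 - 0.017*54.4 = 0.8452
delay = 10^0.8452 = 7.00 ms


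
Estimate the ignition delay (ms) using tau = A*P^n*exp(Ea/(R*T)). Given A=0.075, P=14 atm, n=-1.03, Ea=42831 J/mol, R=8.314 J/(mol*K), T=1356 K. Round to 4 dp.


tau = A * P^n * exp(Ea/(R*T))
P^n = 14^(-1.03) = 0.06599152
Ea/(R*T) = 42831/(8.314*1356) = 3.799168
exp(Ea/(R*T)) = 44.664011
tau = 0.075 * 0.06599152 * 44.664011 = 0.2211 ms


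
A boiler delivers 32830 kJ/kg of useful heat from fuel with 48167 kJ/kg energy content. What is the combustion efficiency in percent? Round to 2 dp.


Efficiency = (Q_useful / Q_fuel) * 100
Efficiency = (32830 / 48167) * 100
Efficiency = 0.6816 * 100 = 68.16%


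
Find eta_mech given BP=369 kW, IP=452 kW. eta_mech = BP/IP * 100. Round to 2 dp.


eta_mech = (BP / IP) * 100
Ratio = 369 / 452 = 0.8164
eta_mech = 0.8164 * 100 = 81.64%


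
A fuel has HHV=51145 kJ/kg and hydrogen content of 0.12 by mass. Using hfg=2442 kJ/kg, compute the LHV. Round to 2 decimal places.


LHV = HHV - hfg * 9 * H
Water correction = 2442 * 9 * 0.12 = 2637.360 kJ/kg
LHV = 51145 - 2637.360 = 48507.64 kJ/kg


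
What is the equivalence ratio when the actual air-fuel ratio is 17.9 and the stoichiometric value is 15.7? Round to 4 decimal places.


phi = AFR_stoich / AFR_actual
phi = 15.7 / 17.9 = 0.8771


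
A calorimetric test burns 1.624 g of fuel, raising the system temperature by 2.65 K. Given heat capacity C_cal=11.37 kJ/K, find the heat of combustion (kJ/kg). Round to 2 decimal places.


Hc = C_cal * delta_T / m_fuel
Q_released = 11.37 * 2.65 = 30.1305 kJ
m_fuel = 1.624 g = 1.624/1000 kg = 0.001624 kg
Hc = 30.1305 / 0.001624 = 18553.26 kJ/kg


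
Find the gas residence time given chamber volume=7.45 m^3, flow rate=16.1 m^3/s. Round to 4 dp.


tau = V / Q_flow
tau = 7.45 / 16.1 = 0.4627 s


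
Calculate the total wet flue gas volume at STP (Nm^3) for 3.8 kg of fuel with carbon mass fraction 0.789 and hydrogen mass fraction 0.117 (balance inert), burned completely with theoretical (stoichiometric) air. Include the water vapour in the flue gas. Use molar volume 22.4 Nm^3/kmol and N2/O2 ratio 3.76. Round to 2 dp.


Per kg fuel: CO2 = (C/12 kmol)*22.4 = (0.789/12)*22.4 = 1.47280 Nm^3
Per kg fuel: H2O = (H/2 kmol)*22.4 = (0.117/2)*22.4 = 1.31040 Nm^3
O2 needed per kg fuel = C/12 + H/4 = 0.789/12 + 0.117/4 = 0.09500000 kmol
Per kg fuel: N2 = O2*3.76*22.4 = 0.09500000*3.76*22.4 = 8.00128 Nm^3
Total per kg = 1.47280 + 1.31040 + 8.00128 = 10.78448 Nm^3
Total = 10.78448 * 3.8 = 40.98 Nm^3


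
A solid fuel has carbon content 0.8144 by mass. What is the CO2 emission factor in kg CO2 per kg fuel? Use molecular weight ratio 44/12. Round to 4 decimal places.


EF = C_frac * (M_CO2 / M_C)
EF = 0.8144 * (44/12)
EF = 0.8144 * 3.666667 = 2.9861 kg_CO2/kg_fuel


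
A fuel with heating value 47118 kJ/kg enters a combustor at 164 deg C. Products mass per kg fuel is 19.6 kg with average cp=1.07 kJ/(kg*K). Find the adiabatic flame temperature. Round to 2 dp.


T_ad = T_in + Hc / (m_p * cp)
Denominator = 19.6 * 1.07 = 20.9720
Temperature rise = 47118 / 20.9720 = 2246.71 K
T_ad = 164 + 2246.71 = 2410.71 deg C


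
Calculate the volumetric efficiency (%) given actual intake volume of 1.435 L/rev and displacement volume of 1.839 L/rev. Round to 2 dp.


eta_v = (V_actual / V_disp) * 100
Ratio = 1.435 / 1.839 = 0.7803
eta_v = 0.7803 * 100 = 78.03%


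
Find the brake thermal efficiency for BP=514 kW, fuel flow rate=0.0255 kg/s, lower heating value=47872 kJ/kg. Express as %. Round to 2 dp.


eta_BTE = (BP / (mf * LHV)) * 100
Denominator = 0.0255 * 47872 = 1220.7360 kW
eta_BTE = (514 / 1220.7360) * 100 = 42.11%


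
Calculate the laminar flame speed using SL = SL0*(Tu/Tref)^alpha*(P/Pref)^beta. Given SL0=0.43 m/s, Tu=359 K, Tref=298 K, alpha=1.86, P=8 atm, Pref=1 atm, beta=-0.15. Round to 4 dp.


SL = SL0 * (Tu/Tref)^alpha * (P/Pref)^beta
T ratio = 359/298 = 1.20469799
(T ratio)^alpha = 1.20469799^1.86 = 1.413948
(P/Pref)^beta = 8^(-0.15) = 0.732043
SL = 0.43 * 1.413948 * 0.732043 = 0.4451 m/s


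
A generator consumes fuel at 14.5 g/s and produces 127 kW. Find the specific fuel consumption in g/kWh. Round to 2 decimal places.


SFC = (mf / BP) * 3600
Rate = 14.5 / 127 = 0.114173 g/(s*kW)
SFC = 0.114173 * 3600 = 411.02 g/kWh


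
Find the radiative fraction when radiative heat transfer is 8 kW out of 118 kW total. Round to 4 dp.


f_rad = Q_rad / Q_total
f_rad = 8 / 118 = 0.0678


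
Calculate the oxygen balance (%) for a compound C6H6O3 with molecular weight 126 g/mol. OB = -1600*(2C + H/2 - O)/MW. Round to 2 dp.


OB = -1600 * (2C + H/2 - O) / MW
Inner = 2*6 + 6/2 - 3 = 12.00
OB = -1600 * 12.00 / 126 = -152.38%


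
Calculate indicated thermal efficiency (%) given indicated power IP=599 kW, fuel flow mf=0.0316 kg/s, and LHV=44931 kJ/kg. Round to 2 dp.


eta_ith = (IP / (mf * LHV)) * 100
Denominator = 0.0316 * 44931 = 1419.8196 kW
eta_ith = (599 / 1419.8196) * 100 = 42.19%


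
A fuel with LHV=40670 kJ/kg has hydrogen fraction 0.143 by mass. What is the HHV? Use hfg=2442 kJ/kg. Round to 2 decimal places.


HHV = LHV + hfg * 9 * H
Water addition = 2442 * 9 * 0.143 = 3142.854 kJ/kg
HHV = 40670 + 3142.854 = 43812.85 kJ/kg


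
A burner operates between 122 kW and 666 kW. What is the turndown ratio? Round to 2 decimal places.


TDR = Q_max / Q_min
TDR = 666 / 122 = 5.46


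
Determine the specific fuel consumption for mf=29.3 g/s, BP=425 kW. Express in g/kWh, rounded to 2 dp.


SFC = (mf / BP) * 3600
Rate = 29.3 / 425 = 0.068941 g/(s*kW)
SFC = 0.068941 * 3600 = 248.19 g/kWh


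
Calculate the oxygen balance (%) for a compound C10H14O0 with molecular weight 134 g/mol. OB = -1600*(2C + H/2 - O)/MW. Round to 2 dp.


OB = -1600 * (2C + H/2 - O) / MW
Inner = 2*10 + 14/2 - 0 = 27.00
OB = -1600 * 27.00 / 134 = -322.39%


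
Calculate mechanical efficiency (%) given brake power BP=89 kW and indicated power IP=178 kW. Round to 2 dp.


eta_mech = (BP / IP) * 100
Ratio = 89 / 178 = 0.5000
eta_mech = 0.5000 * 100 = 50.00%


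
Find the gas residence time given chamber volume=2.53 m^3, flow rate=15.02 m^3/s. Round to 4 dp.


tau = V / Q_flow
tau = 2.53 / 15.02 = 0.1684 s


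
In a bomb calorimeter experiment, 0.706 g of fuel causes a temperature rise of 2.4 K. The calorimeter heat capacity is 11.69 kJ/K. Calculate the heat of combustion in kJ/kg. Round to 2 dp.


Hc = C_cal * delta_T / m_fuel
Q_released = 11.69 * 2.4 = 28.0560 kJ
m_fuel = 0.706 g = 0.706/1000 kg = 0.000706 kg
Hc = 28.0560 / 0.000706 = 39739.38 kJ/kg


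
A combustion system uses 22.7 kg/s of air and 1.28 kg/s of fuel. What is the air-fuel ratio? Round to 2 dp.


AFR = m_air / m_fuel
AFR = 22.7 / 1.28 = 17.73


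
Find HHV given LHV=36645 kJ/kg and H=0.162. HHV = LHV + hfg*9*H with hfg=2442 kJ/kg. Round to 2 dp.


HHV = LHV + hfg * 9 * H
Water addition = 2442 * 9 * 0.162 = 3560.436 kJ/kg
HHV = 36645 + 3560.436 = 40205.44 kJ/kg


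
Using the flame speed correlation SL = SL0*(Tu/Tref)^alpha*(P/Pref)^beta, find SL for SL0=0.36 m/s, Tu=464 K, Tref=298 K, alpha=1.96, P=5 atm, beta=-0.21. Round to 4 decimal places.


SL = SL0 * (Tu/Tref)^alpha * (P/Pref)^beta
T ratio = 464/298 = 1.55704698
(T ratio)^alpha = 1.55704698^1.96 = 2.381833
(P/Pref)^beta = 5^(-0.21) = 0.713208
SL = 0.36 * 2.381833 * 0.713208 = 0.6115 m/s


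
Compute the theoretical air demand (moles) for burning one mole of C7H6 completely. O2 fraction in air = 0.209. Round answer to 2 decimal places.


Balanced combustion: C7H6 + 8.5 O2 -> 7 CO2 + 3 H2O
O2 needed = C + H/4 = 7 + 6/4 = 8.50 moles
Air moles = O2 / 0.209 = 8.50 / 0.209 = 40.67 moles air


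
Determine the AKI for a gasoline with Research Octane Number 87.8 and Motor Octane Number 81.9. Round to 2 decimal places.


AKI = (RON + MON) / 2
AKI = (87.8 + 81.9) / 2
AKI = 169.7 / 2 = 84.85


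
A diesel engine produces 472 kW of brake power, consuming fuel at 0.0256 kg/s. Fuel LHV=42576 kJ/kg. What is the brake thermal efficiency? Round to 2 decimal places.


eta_BTE = (BP / (mf * LHV)) * 100
Denominator = 0.0256 * 42576 = 1089.9456 kW
eta_BTE = (472 / 1089.9456) * 100 = 43.30%


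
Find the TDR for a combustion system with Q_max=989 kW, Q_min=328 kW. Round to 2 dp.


TDR = Q_max / Q_min
TDR = 989 / 328 = 3.02


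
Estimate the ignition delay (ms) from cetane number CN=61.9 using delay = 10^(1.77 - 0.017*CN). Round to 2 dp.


delay = 10^(1.77 - 0.017*CN)
Exponent = 1.77 - 0.017*61.9 = 0.7177
delay = 10^0.7177 = 5.22 ms


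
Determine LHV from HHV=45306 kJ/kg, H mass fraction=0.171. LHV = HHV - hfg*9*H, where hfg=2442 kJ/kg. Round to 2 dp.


LHV = HHV - hfg * 9 * H
Water correction = 2442 * 9 * 0.171 = 3758.238 kJ/kg
LHV = 45306 - 3758.238 = 41547.76 kJ/kg


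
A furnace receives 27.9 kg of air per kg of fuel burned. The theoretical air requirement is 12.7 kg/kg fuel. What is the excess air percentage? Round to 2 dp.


Excess air = actual - stoichiometric = 27.9 - 12.7 = 15.20 kg/kg fuel
Excess air % = (excess / stoich) * 100 = (15.20 / 12.7) * 100 = 119.69%


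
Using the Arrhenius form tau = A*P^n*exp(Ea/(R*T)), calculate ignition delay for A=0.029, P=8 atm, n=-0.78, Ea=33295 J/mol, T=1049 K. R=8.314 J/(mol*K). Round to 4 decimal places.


tau = A * P^n * exp(Ea/(R*T))
P^n = 8^(-0.78) = 0.19751033
Ea/(R*T) = 33295/(8.314*1049) = 3.817627
exp(Ea/(R*T)) = 45.496125
tau = 0.029 * 0.19751033 * 45.496125 = 0.2606 ms


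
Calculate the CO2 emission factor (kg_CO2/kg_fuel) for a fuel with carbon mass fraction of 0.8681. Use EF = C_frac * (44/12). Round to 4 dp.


EF = C_frac * (M_CO2 / M_C)
EF = 0.8681 * (44/12)
EF = 0.8681 * 3.666667 = 3.1830 kg_CO2/kg_fuel


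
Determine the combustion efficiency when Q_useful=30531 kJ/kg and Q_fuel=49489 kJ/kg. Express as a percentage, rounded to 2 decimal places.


Efficiency = (Q_useful / Q_fuel) * 100
Efficiency = (30531 / 49489) * 100
Efficiency = 0.6169 * 100 = 61.69%


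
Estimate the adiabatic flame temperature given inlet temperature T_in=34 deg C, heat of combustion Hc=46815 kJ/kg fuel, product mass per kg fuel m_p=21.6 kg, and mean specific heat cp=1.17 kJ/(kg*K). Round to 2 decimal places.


T_ad = T_in + Hc / (m_p * cp)
Denominator = 21.6 * 1.17 = 25.2720
Temperature rise = 46815 / 25.2720 = 1852.45 K
T_ad = 34 + 1852.45 = 1886.45 deg C


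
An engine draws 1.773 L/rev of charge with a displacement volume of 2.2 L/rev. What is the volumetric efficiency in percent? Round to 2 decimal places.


eta_v = (V_actual / V_disp) * 100
Ratio = 1.773 / 2.2 = 0.8059
eta_v = 0.8059 * 100 = 80.59%


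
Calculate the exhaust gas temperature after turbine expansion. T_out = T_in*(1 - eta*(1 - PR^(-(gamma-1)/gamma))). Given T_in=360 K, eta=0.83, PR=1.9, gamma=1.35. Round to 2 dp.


T_out = T_in * (1 - eta * (1 - PR^(-(gamma-1)/gamma)))
Exponent = -(1.35-1)/1.35 = -0.25925926
PR^exp = 1.9^(-0.25925926) = 0.84670193
Factor = 1 - 0.83*(1 - 0.84670193) = 0.87276260
T_out = 360 * 0.87276260 = 314.19 K


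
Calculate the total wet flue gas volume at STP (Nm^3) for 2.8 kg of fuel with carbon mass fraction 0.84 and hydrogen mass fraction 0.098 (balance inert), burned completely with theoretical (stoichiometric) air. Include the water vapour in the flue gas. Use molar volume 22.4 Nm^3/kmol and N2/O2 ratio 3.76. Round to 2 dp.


Per kg fuel: CO2 = (C/12 kmol)*22.4 = (0.84/12)*22.4 = 1.56800 Nm^3
Per kg fuel: H2O = (H/2 kmol)*22.4 = (0.098/2)*22.4 = 1.09760 Nm^3
O2 needed per kg fuel = C/12 + H/4 = 0.84/12 + 0.098/4 = 0.09450000 kmol
Per kg fuel: N2 = O2*3.76*22.4 = 0.09450000*3.76*22.4 = 7.95917 Nm^3
Total per kg = 1.56800 + 1.09760 + 7.95917 = 10.62477 Nm^3
Total = 10.62477 * 2.8 = 29.75 Nm^3


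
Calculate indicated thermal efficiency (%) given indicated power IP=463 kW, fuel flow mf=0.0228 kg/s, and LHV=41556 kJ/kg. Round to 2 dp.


eta_ith = (IP / (mf * LHV)) * 100
Denominator = 0.0228 * 41556 = 947.4768 kW
eta_ith = (463 / 947.4768) * 100 = 48.87%


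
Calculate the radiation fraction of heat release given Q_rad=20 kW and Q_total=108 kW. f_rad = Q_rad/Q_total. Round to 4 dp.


f_rad = Q_rad / Q_total
f_rad = 20 / 108 = 0.1852


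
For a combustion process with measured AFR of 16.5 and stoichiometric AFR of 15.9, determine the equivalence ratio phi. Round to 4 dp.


phi = AFR_stoich / AFR_actual
phi = 15.9 / 16.5 = 0.9636


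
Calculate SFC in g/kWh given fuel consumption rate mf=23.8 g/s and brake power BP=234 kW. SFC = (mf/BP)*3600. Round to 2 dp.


SFC = (mf / BP) * 3600
Rate = 23.8 / 234 = 0.101709 g/(s*kW)
SFC = 0.101709 * 3600 = 366.15 g/kWh


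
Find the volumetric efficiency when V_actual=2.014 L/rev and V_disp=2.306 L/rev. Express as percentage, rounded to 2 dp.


eta_v = (V_actual / V_disp) * 100
Ratio = 2.014 / 2.306 = 0.8734
eta_v = 0.8734 * 100 = 87.34%


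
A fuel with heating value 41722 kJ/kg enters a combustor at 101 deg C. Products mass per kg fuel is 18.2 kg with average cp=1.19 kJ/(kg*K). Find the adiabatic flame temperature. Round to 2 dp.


T_ad = T_in + Hc / (m_p * cp)
Denominator = 18.2 * 1.19 = 21.6580
Temperature rise = 41722 / 21.6580 = 1926.40 K
T_ad = 101 + 1926.40 = 2027.40 deg C


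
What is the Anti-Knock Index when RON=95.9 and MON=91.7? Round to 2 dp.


AKI = (RON + MON) / 2
AKI = (95.9 + 91.7) / 2
AKI = 187.6 / 2 = 93.80


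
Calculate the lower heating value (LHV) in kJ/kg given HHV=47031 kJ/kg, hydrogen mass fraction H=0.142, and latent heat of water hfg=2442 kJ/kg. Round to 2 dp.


LHV = HHV - hfg * 9 * H
Water correction = 2442 * 9 * 0.142 = 3120.876 kJ/kg
LHV = 47031 - 3120.876 = 43910.12 kJ/kg


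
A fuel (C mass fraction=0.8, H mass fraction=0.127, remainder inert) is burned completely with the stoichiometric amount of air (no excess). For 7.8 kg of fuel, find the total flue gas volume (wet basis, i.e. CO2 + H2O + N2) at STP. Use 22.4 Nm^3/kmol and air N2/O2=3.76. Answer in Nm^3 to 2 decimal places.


Per kg fuel: CO2 = (C/12 kmol)*22.4 = (0.8/12)*22.4 = 1.49333 Nm^3
Per kg fuel: H2O = (H/2 kmol)*22.4 = (0.127/2)*22.4 = 1.42240 Nm^3
O2 needed per kg fuel = C/12 + H/4 = 0.8/12 + 0.127/4 = 0.09841667 kmol
Per kg fuel: N2 = O2*3.76*22.4 = 0.09841667*3.76*22.4 = 8.28905 Nm^3
Total per kg = 1.49333 + 1.42240 + 8.28905 = 11.20478 Nm^3
Total = 11.20478 * 7.8 = 87.40 Nm^3


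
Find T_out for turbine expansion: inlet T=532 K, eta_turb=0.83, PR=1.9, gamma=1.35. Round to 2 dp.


T_out = T_in * (1 - eta * (1 - PR^(-(gamma-1)/gamma)))
Exponent = -(1.35-1)/1.35 = -0.25925926
PR^exp = 1.9^(-0.25925926) = 0.84670193
Factor = 1 - 0.83*(1 - 0.84670193) = 0.87276260
T_out = 532 * 0.87276260 = 464.31 K


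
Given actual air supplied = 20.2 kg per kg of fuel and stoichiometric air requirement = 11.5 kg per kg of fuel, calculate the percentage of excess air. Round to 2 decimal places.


Excess air = actual - stoichiometric = 20.2 - 11.5 = 8.70 kg/kg fuel
Excess air % = (excess / stoich) * 100 = (8.70 / 11.5) * 100 = 75.65%


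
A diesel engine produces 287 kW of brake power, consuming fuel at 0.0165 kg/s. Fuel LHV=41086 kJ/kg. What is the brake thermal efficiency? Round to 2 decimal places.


eta_BTE = (BP / (mf * LHV)) * 100
Denominator = 0.0165 * 41086 = 677.9190 kW
eta_BTE = (287 / 677.9190) * 100 = 42.34%


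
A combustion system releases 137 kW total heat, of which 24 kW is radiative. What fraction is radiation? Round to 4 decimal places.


f_rad = Q_rad / Q_total
f_rad = 24 / 137 = 0.1752


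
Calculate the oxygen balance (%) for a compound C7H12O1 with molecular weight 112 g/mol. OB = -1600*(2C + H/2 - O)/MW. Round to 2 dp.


OB = -1600 * (2C + H/2 - O) / MW
Inner = 2*7 + 12/2 - 1 = 19.00
OB = -1600 * 19.00 / 112 = -271.43%


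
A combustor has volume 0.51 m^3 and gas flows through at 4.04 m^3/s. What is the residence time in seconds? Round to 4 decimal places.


tau = V / Q_flow
tau = 0.51 / 4.04 = 0.1262 s


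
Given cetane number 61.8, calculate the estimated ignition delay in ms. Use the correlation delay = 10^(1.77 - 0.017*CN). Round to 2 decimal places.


delay = 10^(1.77 - 0.017*CN)
Exponent = 1.77 - 0.017*61.8 = 0.7194
delay = 10^0.7194 = 5.24 ms


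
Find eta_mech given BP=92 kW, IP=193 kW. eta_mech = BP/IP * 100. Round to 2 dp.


eta_mech = (BP / IP) * 100
Ratio = 92 / 193 = 0.4767
eta_mech = 0.4767 * 100 = 47.67%


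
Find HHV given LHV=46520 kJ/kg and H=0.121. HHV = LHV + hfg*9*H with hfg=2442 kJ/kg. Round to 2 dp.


HHV = LHV + hfg * 9 * H
Water addition = 2442 * 9 * 0.121 = 2659.338 kJ/kg
HHV = 46520 + 2659.338 = 49179.34 kJ/kg


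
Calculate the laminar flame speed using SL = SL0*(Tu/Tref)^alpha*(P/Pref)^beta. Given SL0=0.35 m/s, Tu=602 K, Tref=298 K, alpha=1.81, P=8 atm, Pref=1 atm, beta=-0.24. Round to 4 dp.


SL = SL0 * (Tu/Tref)^alpha * (P/Pref)^beta
T ratio = 602/298 = 2.02013423
(T ratio)^alpha = 2.02013423^1.81 = 3.570575
(P/Pref)^beta = 8^(-0.24) = 0.607097
SL = 0.35 * 3.570575 * 0.607097 = 0.7587 m/s


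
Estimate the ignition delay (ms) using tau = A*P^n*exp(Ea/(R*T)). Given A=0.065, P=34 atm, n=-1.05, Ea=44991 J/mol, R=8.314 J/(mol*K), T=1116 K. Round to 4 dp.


tau = A * P^n * exp(Ea/(R*T))
P^n = 34^(-1.05) = 0.02465739
Ea/(R*T) = 44991/(8.314*1116) = 4.848992
exp(Ea/(R*T)) = 127.611641
tau = 0.065 * 0.02465739 * 127.611641 = 0.2045 ms


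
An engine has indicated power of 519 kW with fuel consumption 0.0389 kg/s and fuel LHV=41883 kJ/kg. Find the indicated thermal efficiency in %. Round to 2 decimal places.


eta_ith = (IP / (mf * LHV)) * 100
Denominator = 0.0389 * 41883 = 1629.2487 kW
eta_ith = (519 / 1629.2487) * 100 = 31.86%


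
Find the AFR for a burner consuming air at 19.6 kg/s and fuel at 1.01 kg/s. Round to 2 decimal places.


AFR = m_air / m_fuel
AFR = 19.6 / 1.01 = 19.41


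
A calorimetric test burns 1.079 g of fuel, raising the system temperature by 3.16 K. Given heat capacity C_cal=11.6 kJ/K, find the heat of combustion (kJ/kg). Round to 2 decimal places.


Hc = C_cal * delta_T / m_fuel
Q_released = 11.6 * 3.16 = 36.6560 kJ
m_fuel = 1.079 g = 1.079/1000 kg = 0.001079 kg
Hc = 36.6560 / 0.001079 = 33972.20 kJ/kg


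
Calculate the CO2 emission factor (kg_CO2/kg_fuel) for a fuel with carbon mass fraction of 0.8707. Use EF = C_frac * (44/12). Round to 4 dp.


EF = C_frac * (M_CO2 / M_C)
EF = 0.8707 * (44/12)
EF = 0.8707 * 3.666667 = 3.1926 kg_CO2/kg_fuel


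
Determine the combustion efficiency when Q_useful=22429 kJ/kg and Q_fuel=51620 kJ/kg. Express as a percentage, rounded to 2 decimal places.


Efficiency = (Q_useful / Q_fuel) * 100
Efficiency = (22429 / 51620) * 100
Efficiency = 0.4345 * 100 = 43.45%


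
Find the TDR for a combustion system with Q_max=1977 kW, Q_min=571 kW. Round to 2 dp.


TDR = Q_max / Q_min
TDR = 1977 / 571 = 3.46


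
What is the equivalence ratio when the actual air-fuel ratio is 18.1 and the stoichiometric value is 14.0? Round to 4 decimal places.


phi = AFR_stoich / AFR_actual
phi = 14.0 / 18.1 = 0.7735


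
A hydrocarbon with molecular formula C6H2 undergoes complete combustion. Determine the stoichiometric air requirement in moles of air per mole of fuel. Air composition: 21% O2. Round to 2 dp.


Balanced combustion: C6H2 + 6.5 O2 -> 6 CO2 + 1 H2O
O2 needed = C + H/4 = 6 + 2/4 = 6.50 moles
Air moles = O2 / 0.21 = 6.50 / 0.21 = 30.95 moles air


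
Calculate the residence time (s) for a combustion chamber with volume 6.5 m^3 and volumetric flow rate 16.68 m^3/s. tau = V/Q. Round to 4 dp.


tau = V / Q_flow
tau = 6.5 / 16.68 = 0.3897 s


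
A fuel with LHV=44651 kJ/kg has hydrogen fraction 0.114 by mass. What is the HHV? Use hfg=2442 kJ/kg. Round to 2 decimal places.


HHV = LHV + hfg * 9 * H
Water addition = 2442 * 9 * 0.114 = 2505.492 kJ/kg
HHV = 44651 + 2505.492 = 47156.49 kJ/kg


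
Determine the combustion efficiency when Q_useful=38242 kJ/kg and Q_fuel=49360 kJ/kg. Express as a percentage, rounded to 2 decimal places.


Efficiency = (Q_useful / Q_fuel) * 100
Efficiency = (38242 / 49360) * 100
Efficiency = 0.7748 * 100 = 77.48%


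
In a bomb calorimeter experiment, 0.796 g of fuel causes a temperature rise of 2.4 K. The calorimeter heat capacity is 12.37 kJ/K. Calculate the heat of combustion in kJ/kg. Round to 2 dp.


Hc = C_cal * delta_T / m_fuel
Q_released = 12.37 * 2.4 = 29.6880 kJ
m_fuel = 0.796 g = 0.796/1000 kg = 0.000796 kg
Hc = 29.6880 / 0.000796 = 37296.48 kJ/kg


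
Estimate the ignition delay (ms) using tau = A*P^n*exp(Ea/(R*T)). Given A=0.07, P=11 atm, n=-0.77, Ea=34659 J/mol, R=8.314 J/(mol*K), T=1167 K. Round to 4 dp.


tau = A * P^n * exp(Ea/(R*T))
P^n = 11^(-0.77) = 0.15780750
Ea/(R*T) = 34659/(8.314*1167) = 3.572195
exp(Ea/(R*T)) = 35.594636
tau = 0.07 * 0.15780750 * 35.594636 = 0.3932 ms


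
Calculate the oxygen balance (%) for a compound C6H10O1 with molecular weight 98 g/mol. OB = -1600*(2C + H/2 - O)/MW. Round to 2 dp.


OB = -1600 * (2C + H/2 - O) / MW
Inner = 2*6 + 10/2 - 1 = 16.00
OB = -1600 * 16.00 / 98 = -261.22%


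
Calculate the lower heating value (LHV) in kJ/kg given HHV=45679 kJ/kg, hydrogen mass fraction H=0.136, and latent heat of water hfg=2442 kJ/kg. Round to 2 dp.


LHV = HHV - hfg * 9 * H
Water correction = 2442 * 9 * 0.136 = 2989.008 kJ/kg
LHV = 45679 - 2989.008 = 42689.99 kJ/kg


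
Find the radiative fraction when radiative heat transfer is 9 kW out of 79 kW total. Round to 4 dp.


f_rad = Q_rad / Q_total
f_rad = 9 / 79 = 0.1139


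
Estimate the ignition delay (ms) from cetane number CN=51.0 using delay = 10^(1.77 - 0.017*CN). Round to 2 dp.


delay = 10^(1.77 - 0.017*CN)
Exponent = 1.77 - 0.017*51.0 = 0.9030
delay = 10^0.9030 = 8.00 ms


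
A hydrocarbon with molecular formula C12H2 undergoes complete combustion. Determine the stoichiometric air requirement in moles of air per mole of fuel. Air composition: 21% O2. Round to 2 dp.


Balanced combustion: C12H2 + 12.5 O2 -> 12 CO2 + 1 H2O
O2 needed = C + H/4 = 12 + 2/4 = 12.50 moles
Air moles = O2 / 0.21 = 12.50 / 0.21 = 59.52 moles air


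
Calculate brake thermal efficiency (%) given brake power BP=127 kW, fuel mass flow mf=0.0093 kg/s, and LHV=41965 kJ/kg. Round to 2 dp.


eta_BTE = (BP / (mf * LHV)) * 100
Denominator = 0.0093 * 41965 = 390.2745 kW
eta_BTE = (127 / 390.2745) * 100 = 32.54%


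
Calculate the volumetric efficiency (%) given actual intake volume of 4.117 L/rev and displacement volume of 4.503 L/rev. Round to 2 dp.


eta_v = (V_actual / V_disp) * 100
Ratio = 4.117 / 4.503 = 0.9143
eta_v = 0.9143 * 100 = 91.43%


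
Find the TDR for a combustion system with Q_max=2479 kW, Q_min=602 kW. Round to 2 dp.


TDR = Q_max / Q_min
TDR = 2479 / 602 = 4.12


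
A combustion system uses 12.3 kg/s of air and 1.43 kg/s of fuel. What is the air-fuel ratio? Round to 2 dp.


AFR = m_air / m_fuel
AFR = 12.3 / 1.43 = 8.60


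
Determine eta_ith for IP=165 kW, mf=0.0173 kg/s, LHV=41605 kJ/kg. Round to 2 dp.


eta_ith = (IP / (mf * LHV)) * 100
Denominator = 0.0173 * 41605 = 719.7665 kW
eta_ith = (165 / 719.7665) * 100 = 22.92%


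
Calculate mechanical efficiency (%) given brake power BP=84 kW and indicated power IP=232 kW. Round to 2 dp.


eta_mech = (BP / IP) * 100
Ratio = 84 / 232 = 0.3621
eta_mech = 0.3621 * 100 = 36.21%


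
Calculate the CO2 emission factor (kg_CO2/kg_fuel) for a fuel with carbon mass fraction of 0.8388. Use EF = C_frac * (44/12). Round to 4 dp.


EF = C_frac * (M_CO2 / M_C)
EF = 0.8388 * (44/12)
EF = 0.8388 * 3.666667 = 3.0756 kg_CO2/kg_fuel


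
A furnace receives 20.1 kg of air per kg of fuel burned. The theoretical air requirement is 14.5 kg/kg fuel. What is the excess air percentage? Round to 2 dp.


Excess air = actual - stoichiometric = 20.1 - 14.5 = 5.60 kg/kg fuel
Excess air % = (excess / stoich) * 100 = (5.60 / 14.5) * 100 = 38.62%


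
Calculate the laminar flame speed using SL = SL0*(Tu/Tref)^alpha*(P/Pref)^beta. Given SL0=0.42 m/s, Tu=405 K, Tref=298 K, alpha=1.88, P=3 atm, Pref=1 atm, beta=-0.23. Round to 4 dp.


SL = SL0 * (Tu/Tref)^alpha * (P/Pref)^beta
T ratio = 405/298 = 1.35906040
(T ratio)^alpha = 1.35906040^1.88 = 1.780282
(P/Pref)^beta = 3^(-0.23) = 0.776716
SL = 0.42 * 1.780282 * 0.776716 = 0.5808 m/s
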